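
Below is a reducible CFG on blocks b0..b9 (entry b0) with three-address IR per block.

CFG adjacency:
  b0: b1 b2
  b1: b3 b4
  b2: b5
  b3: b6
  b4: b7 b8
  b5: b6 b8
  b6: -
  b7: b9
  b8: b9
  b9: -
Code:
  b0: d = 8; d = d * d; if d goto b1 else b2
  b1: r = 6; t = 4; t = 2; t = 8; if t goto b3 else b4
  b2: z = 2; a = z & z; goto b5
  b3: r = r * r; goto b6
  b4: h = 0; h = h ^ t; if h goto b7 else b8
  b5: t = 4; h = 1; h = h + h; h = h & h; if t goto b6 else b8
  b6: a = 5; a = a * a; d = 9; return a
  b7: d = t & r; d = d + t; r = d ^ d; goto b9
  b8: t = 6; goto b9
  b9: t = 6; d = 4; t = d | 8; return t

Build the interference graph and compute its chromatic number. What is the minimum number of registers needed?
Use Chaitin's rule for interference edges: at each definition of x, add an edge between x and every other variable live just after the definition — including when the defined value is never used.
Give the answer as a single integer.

Block summaries:
  b0: {d} / ∅
  b1: {r,t} / ∅
  b2: {a,z} / ∅
  b3: {r} / {r}
  b4: {h} / {t}
  b5: {h,t} / ∅
  b6: {a,d} / ∅
  b7: {d,r} / {r,t}
  b8: {t} / ∅
  b9: {d,t} / ∅

Liveness:
  live b0: ∅→∅
  live b1: ∅→{r,t}
  live b2: ∅→∅
  live b3: {r}→∅
  live b4: {r,t}→{r,t}
  live b5: ∅→∅
  live b6: ∅→∅
  live b7: {r,t}→∅
  live b8: ∅→∅
  live b9: ∅→∅

Interference:
  a↔{d}
  d↔{a,t}
  h↔{r,t}
  r↔{h,t}
  t↔{d,h,r}
  z↔∅

Chromatic number:
  clique {h,r,t} ⇒ need ≥ 3
  3-colouring: c0={a,t,z}  c1={d,h}  c2={r}
  χ = 3

Answer: 3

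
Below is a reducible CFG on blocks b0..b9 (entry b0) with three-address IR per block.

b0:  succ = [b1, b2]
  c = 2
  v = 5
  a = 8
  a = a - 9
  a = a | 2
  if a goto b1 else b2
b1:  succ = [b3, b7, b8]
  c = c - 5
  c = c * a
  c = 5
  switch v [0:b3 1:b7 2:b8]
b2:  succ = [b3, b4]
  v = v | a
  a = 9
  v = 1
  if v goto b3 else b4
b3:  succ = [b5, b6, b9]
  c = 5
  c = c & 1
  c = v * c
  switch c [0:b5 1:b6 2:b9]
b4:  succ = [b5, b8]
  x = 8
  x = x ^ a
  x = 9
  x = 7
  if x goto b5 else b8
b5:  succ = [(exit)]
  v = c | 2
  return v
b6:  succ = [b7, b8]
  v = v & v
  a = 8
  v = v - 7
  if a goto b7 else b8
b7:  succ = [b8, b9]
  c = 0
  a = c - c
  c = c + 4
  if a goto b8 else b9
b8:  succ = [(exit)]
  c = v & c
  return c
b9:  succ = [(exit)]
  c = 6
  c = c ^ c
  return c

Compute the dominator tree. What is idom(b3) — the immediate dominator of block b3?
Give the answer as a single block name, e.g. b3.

idom tree: b1←b0 b2←b0 b3←b0 b4←b2 b5←b0 b6←b3 b7←b0 b8←b0 b9←b0
Dom at joins:
  b3: preds {b1,b2}: {b0,b1} ∩ {b0,b2} = {b0}; idom=b0
  b5: preds {b3,b4}: {b0,b3} ∩ {b0,b2,b4} = {b0}; idom=b0
  b7: preds {b1,b6}: {b0,b1} ∩ {b0,b3,b6} = {b0}; idom=b0
  b8: preds {b1,b4,b6,b7}: {b0,b1} ∩ {b0,b2,b4} ∩ {b0,b3,b6} ∩ {b0,b7} = {b0}; idom=b0
  b9: preds {b3,b7}: {b0,b3} ∩ {b0,b7} = {b0}; idom=b0

idom(b3) = b0

Answer: b0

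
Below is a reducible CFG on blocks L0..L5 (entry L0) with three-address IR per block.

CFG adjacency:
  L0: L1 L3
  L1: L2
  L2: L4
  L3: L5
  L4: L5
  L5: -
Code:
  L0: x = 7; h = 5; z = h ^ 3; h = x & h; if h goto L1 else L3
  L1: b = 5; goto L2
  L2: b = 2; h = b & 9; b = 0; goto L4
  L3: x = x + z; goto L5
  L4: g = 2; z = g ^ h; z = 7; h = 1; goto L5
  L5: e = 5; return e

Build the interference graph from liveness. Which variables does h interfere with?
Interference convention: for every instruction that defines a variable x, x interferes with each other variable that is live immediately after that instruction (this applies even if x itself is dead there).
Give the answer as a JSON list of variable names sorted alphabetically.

def/use:
  L0: def={h,x,z} ue=∅
  L1: def={b} ue=∅
  L2: def={b,h} ue=∅
  L3: def={x} ue={x,z}
  L4: def={g,h,z} ue={h}
  L5: def={e} ue=∅

Live sets:
  L0: in=∅ out={x,z}
  L1: in=∅ out=∅
  L2: in=∅ out={h}
  L3: in={x,z} out=∅
  L4: in={h} out=∅
  L5: in=∅ out=∅

Interference:
  b: {h}
  e: ∅
  g: {h}
  h: {b,g,x,z}
  x: {h,z}
  z: {h,x}

N(h) = ["b", "g", "x", "z"]

Answer: ["b", "g", "x", "z"]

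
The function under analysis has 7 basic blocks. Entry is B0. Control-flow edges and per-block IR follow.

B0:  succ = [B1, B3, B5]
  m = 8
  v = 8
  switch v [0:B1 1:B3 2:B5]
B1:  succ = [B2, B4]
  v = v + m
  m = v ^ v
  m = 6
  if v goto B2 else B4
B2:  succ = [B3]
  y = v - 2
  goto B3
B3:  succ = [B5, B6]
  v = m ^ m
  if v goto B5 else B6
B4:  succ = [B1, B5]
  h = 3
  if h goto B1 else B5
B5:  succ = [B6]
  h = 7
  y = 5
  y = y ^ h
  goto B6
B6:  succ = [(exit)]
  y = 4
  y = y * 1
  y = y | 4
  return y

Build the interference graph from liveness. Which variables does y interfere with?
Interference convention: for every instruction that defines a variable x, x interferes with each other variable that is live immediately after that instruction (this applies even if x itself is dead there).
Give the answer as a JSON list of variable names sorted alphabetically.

def/use:
  B0 def {m,v} use ∅
  B1 def {m,v} use {m,v}
  B2 def {y} use {v}
  B3 def {v} use {m}
  B4 def {h} use ∅
  B5 def {h,y} use ∅
  B6 def {y} use ∅

Backward fixpoint:
  B0 li=∅ lo={m,v}
  B1 li={m,v} lo={m,v}
  B2 li={m,v} lo={m}
  B3 li={m} lo=∅
  B4 li={m,v} lo={m,v}
  B5 li=∅ lo=∅
  B6 li=∅ lo=∅

Interfere edges:
  h — {m,v,y}
  m — {h,v,y}
  v — {h,m}
  y — {h,m}

N(y) = ["h", "m"]

Answer: ["h", "m"]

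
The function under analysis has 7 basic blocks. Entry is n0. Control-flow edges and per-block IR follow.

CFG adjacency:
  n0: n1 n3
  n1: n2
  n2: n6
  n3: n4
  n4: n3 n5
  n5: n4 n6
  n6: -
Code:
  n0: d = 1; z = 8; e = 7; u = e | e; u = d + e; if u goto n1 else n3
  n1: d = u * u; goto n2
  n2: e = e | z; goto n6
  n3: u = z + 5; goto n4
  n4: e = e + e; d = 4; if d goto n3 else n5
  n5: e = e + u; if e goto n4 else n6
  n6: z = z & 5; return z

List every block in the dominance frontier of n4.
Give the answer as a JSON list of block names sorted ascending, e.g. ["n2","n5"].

Answer: ["n3", "n4", "n6"]

Derivation:
idom tree: n1←n0 n2←n1 n3←n0 n4←n3 n5←n4 n6←n0
Join-block Dom:
  n3: preds {n0,n4}: {n0} ∩ {n0,n3,n4} = {n0}; idom=n0
  n4: preds {n3,n5}: {n0,n3} ∩ {n0,n3,n4,n5} = {n0,n3}; idom=n3
  n6: preds {n2,n5}: {n0,n1,n2} ∩ {n0,n3,n4,n5} = {n0}; idom=n0

DF derivation:
  join n3 pred n0: · stop@n0
  join n3 pred n4: n4→n3 stop@n0
  join n4 pred n3: · stop@n3
  join n4 pred n5: n5→n4 stop@n3
  join n6 pred n2: n2→n1 stop@n0
  join n6 pred n5: n5→n4→n3 stop@n0
  n0 → ∅
  n1 → {n6}
  n2 → {n6}
  n3 → {n3,n6}
  n4 → {n3,n4,n6}
  n5 → {n4,n6}
  n6 → ∅

DF(n4) = ["n3", "n4", "n6"]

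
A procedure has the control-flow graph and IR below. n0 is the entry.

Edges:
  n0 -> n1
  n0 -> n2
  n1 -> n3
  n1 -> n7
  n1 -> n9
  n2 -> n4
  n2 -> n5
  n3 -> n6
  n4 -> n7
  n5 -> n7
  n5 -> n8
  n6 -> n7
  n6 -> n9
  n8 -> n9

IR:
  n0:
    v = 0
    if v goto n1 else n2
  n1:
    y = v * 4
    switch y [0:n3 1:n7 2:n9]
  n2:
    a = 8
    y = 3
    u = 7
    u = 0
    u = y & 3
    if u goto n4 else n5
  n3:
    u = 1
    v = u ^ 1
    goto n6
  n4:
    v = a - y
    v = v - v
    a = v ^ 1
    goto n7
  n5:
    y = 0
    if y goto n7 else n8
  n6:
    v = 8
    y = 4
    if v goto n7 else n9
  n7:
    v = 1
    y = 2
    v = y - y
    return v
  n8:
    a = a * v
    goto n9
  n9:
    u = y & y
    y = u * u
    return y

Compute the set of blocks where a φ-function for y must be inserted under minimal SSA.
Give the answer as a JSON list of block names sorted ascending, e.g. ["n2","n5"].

idom tree: n1←n0 n2←n0 n3←n1 n4←n2 n5←n2 n6←n3 n7←n0 n8←n5 n9←n0
Join-block Dom:
  n7: preds {n1,n4,n5,n6}: {n0,n1} ∩ {n0,n2,n4} ∩ {n0,n2,n5} ∩ {n0,n1,n3,n6} = {n0}; idom=n0
  n9: preds {n1,n6,n8}: {n0,n1} ∩ {n0,n1,n3,n6} ∩ {n0,n2,n5,n8} = {n0}; idom=n0

Frontier:
  n7←n1: walk n1 to n0
  n7←n4: walk n4→n2 to n0
  n7←n5: walk n5→n2 to n0
  n7←n6: walk n6→n3→n1 to n0
  n9←n1: walk n1 to n0
  n9←n6: walk n6→n3→n1 to n0
  n9←n8: walk n8→n5→n2 to n0
  n0 → ∅
  n1 → {n7,n9}
  n2 → {n7,n9}
  n3 → {n7,n9}
  n4 → {n7}
  n5 → {n7,n9}
  n6 → {n7,n9}
  n7 → ∅
  n8 → {n9}
  n9 → ∅

φ for y: defs {n1,n2,n5,n6,n7,n9}
  DF⁺ = {n7,n9}

Answer: ["n7", "n9"]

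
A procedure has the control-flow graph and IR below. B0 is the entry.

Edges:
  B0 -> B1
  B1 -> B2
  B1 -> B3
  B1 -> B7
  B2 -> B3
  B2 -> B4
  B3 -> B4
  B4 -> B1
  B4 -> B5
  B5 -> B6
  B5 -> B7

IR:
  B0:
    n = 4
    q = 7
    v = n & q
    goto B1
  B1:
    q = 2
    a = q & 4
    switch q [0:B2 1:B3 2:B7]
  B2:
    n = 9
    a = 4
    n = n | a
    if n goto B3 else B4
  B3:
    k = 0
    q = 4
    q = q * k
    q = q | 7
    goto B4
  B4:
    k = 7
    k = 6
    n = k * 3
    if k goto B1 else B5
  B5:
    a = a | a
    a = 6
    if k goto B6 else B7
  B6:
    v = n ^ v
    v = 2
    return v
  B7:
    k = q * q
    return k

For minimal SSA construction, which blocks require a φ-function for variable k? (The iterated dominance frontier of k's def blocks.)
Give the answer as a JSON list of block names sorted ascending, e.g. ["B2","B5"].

idom tree: B1←B0 B2←B1 B3←B1 B4←B1 B5←B4 B6←B5 B7←B1
Join-block Dom:
  B1: preds {B0,B4}: {B0} ∩ {B0,B1,B4} = {B0}; idom=B0
  B3: preds {B1,B2}: {B0,B1} ∩ {B0,B1,B2} = {B0,B1}; idom=B1
  B4: preds {B2,B3}: {B0,B1,B2} ∩ {B0,B1,B3} = {B0,B1}; idom=B1
  B7: preds {B1,B5}: {B0,B1} ∩ {B0,B1,B4,B5} = {B0,B1}; idom=B1

DF walk-up:
  B1←B0: walk · to B0
  B1←B4: walk B4→B1 to B0
  B3←B1: walk · to B1
  B3←B2: walk B2 to B1
  B4←B2: walk B2 to B1
  B4←B3: walk B3 to B1
  B7←B1: walk · to B1
  B7←B5: walk B5→B4 to B1
  B0 → ∅
  B1 → {B1}
  B2 → {B3,B4}
  B3 → {B4}
  B4 → {B1,B7}
  B5 → {B7}
  B6 → ∅
  B7 → ∅

φ for k: defs {B3,B4,B7}
  DF⁺ = {B1,B4,B7}

Answer: ["B1", "B4", "B7"]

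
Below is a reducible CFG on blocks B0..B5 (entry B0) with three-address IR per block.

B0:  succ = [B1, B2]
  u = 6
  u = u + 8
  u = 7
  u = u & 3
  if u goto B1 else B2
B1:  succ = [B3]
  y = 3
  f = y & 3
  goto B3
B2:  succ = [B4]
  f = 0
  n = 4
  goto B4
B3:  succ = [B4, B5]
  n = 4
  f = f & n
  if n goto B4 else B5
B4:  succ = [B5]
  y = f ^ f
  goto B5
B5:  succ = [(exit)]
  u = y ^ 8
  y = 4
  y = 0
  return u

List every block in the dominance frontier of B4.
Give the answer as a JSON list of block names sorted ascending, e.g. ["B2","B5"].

Answer: ["B5"]

Analysis:
idom tree: B1←B0 B2←B0 B3←B1 B4←B0 B5←B0
Join-block Dom:
  B4: preds {B2,B3}: {B0,B2} ∩ {B0,B1,B3} = {B0}; idom=B0
  B5: preds {B3,B4}: {B0,B1,B3} ∩ {B0,B4} = {B0}; idom=B0

Frontier:
  B4←B2: walk B2 to B0
  B4←B3: walk B3→B1 to B0
  B5←B3: walk B3→B1 to B0
  B5←B4: walk B4 to B0
  DF(B0)=∅
  DF(B1)={B4,B5}
  DF(B2)={B4}
  DF(B3)={B4,B5}
  DF(B4)={B5}
  DF(B5)=∅

DF(B4) = ["B5"]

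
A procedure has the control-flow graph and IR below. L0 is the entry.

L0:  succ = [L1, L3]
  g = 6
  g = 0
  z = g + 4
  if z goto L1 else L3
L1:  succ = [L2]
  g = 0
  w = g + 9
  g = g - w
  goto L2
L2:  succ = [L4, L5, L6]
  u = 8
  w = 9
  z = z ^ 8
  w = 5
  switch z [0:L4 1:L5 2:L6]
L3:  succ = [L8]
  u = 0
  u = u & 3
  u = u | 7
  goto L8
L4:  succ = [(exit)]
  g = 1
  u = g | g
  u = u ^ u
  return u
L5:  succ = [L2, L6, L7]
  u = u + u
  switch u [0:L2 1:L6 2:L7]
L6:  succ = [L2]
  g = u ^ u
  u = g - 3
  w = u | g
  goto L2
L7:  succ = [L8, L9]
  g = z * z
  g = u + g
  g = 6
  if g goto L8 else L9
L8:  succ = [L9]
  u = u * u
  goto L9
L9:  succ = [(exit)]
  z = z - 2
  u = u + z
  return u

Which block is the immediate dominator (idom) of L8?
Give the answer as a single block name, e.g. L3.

idom tree: L1←L0 L2←L1 L3←L0 L4←L2 L5←L2 L6←L2 L7←L5 L8←L0 L9←L0
Join-block Dom:
  L2: preds {L1,L5,L6}: {L0,L1} ∩ {L0,L1,L2,L5} ∩ {L0,L1,L2,L6} = {L0,L1}; idom=L1
  L6: preds {L2,L5}: {L0,L1,L2} ∩ {L0,L1,L2,L5} = {L0,L1,L2}; idom=L2
  L8: preds {L3,L7}: {L0,L3} ∩ {L0,L1,L2,L5,L7} = {L0}; idom=L0
  L9: preds {L7,L8}: {L0,L1,L2,L5,L7} ∩ {L0,L8} = {L0}; idom=L0

idom(L8) = L0

Answer: L0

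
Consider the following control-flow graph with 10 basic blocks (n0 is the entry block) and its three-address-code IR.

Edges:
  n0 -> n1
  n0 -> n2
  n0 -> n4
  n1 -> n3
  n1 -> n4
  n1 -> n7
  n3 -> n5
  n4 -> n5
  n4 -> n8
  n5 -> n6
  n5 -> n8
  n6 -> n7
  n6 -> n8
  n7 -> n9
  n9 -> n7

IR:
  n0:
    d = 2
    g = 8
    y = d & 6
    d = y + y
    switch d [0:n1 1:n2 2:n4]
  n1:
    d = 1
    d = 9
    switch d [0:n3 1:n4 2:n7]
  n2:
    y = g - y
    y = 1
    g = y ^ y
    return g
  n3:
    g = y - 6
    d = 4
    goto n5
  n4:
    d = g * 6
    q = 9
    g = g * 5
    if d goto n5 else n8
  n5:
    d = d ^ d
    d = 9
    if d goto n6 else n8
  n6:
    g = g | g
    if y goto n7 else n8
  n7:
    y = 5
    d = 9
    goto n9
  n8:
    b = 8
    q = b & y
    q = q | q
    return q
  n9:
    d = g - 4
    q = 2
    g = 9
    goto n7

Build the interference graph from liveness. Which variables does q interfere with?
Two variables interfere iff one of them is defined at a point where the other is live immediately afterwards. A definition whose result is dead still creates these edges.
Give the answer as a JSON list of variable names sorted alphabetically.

def/use:
  n0 def {d,g,y} use ∅
  n1 def {d} use ∅
  n2 def {g,y} use {g,y}
  n3 def {d,g} use {y}
  n4 def {d,g,q} use {g}
  n5 def {d} use {d}
  n6 def {g} use {g,y}
  n7 def {d,y} use ∅
  n8 def {b,q} use {y}
  n9 def {d,g,q} use {g}

Live sets:
  n0: in=∅ out={g,y}
  n1: in={g,y} out={g,y}
  n2: in={g,y} out=∅
  n3: in={y} out={d,g,y}
  n4: in={g,y} out={d,g,y}
  n5: in={d,g,y} out={g,y}
  n6: in={g,y} out={g,y}
  n7: in={g} out={g}
  n8: in={y} out=∅
  n9: in={g} out={g}

Conflict graph:
  b: {y}
  d: {g,q,y}
  g: {d,q,y}
  q: {d,g,y}
  y: {b,d,g,q}

N(q) = ["d", "g", "y"]

Answer: ["d", "g", "y"]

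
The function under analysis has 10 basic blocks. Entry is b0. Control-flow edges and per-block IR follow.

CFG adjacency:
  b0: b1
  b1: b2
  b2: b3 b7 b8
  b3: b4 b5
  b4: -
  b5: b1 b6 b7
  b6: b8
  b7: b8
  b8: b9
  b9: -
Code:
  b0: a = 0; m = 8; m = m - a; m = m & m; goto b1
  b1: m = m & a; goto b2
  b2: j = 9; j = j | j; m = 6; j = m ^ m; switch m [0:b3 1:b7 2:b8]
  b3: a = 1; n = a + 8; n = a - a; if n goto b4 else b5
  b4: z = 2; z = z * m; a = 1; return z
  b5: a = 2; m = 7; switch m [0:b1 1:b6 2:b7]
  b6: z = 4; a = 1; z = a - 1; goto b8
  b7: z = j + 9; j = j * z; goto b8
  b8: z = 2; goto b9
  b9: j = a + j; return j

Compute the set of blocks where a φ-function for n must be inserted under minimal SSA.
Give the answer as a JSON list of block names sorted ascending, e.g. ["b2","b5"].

Answer: ["b1", "b7", "b8"]

Derivation:
idom tree: b1←b0 b2←b1 b3←b2 b4←b3 b5←b3 b6←b5 b7←b2 b8←b2 b9←b8
Dom∩ at merges:
  b1: preds {b0,b5}: {b0} ∩ {b0,b1,b2,b3,b5} = {b0}; idom=b0
  b7: preds {b2,b5}: {b0,b1,b2} ∩ {b0,b1,b2,b3,b5} = {b0,b1,b2}; idom=b2
  b8: preds {b2,b6,b7}: {b0,b1,b2} ∩ {b0,b1,b2,b3,b5,b6} ∩ {b0,b1,b2,b7} = {b0,b1,b2}; idom=b2

DF walk-up:
  join b1 pred b0: · stop@b0
  join b1 pred b5: b5→b3→b2→b1 stop@b0
  join b7 pred b2: · stop@b2
  join b7 pred b5: b5→b3 stop@b2
  join b8 pred b2: · stop@b2
  join b8 pred b6: b6→b5→b3 stop@b2
  join b8 pred b7: b7 stop@b2
  b0: DF=∅
  b1: DF={b1}
  b2: DF={b1}
  b3: DF={b1,b7,b8}
  b4: DF=∅
  b5: DF={b1,b7,b8}
  b6: DF={b8}
  b7: DF={b8}
  b8: DF=∅
  b9: DF=∅

φ for n: defs {b3}
  DF⁺ = {b1,b7,b8}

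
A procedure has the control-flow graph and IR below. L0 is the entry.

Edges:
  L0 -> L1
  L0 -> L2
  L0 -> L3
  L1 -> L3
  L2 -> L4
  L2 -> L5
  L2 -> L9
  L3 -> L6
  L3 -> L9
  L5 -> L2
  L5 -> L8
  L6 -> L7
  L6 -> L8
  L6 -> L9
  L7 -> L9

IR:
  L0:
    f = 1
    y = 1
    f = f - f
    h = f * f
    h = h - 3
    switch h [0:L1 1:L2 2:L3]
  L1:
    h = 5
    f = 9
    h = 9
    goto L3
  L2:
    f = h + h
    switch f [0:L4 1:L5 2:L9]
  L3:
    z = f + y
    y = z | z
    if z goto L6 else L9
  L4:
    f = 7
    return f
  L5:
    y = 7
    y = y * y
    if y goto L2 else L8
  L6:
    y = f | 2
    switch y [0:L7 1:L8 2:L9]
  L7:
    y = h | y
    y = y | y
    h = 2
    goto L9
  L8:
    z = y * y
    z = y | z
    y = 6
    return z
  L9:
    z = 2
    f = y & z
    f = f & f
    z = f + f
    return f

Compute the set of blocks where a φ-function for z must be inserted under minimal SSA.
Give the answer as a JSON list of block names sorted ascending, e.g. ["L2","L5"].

Answer: ["L8", "L9"]

Derivation:
idom tree: L1←L0 L2←L0 L3←L0 L4←L2 L5←L2 L6←L3 L7←L6 L8←L0 L9←L0
Join-block Dom:
  L2: preds {L0,L5}: {L0} ∩ {L0,L2,L5} = {L0}; idom=L0
  L3: preds {L0,L1}: {L0} ∩ {L0,L1} = {L0}; idom=L0
  L8: preds {L5,L6}: {L0,L2,L5} ∩ {L0,L3,L6} = {L0}; idom=L0
  L9: preds {L2,L3,L6,L7}: {L0,L2} ∩ {L0,L3} ∩ {L0,L3,L6} ∩ {L0,L3,L6,L7} = {L0}; idom=L0

DF derivation:
  L2←L0: walk · to L0
  L2←L5: walk L5→L2 to L0
  L3←L0: walk · to L0
  L3←L1: walk L1 to L0
  L8←L5: walk L5→L2 to L0
  L8←L6: walk L6→L3 to L0
  L9←L2: walk L2 to L0
  L9←L3: walk L3 to L0
  L9←L6: walk L6→L3 to L0
  L9←L7: walk L7→L6→L3 to L0
  DF(L0)=∅
  DF(L1)={L3}
  DF(L2)={L2,L8,L9}
  DF(L3)={L8,L9}
  DF(L4)=∅
  DF(L5)={L2,L8}
  DF(L6)={L8,L9}
  DF(L7)={L9}
  DF(L8)=∅
  DF(L9)=∅

φ for z: defs {L3,L8,L9}
  DF⁺ = {L8,L9}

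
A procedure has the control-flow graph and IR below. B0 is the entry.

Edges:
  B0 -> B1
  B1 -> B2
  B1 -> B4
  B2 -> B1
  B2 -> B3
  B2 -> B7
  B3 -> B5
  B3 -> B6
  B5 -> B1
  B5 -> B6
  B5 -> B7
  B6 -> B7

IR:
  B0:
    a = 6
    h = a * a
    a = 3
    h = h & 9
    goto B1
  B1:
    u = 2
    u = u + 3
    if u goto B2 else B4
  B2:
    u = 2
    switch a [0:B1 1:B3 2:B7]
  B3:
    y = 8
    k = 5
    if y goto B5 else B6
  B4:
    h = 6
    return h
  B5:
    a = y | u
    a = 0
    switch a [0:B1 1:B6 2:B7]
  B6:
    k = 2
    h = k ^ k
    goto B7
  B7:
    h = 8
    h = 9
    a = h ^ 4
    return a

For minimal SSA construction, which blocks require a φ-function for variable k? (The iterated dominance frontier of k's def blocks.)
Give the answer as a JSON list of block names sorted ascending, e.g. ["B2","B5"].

idom tree: B1←B0 B2←B1 B3←B2 B4←B1 B5←B3 B6←B3 B7←B2
Dom∩ at merges:
  B1: preds {B0,B2,B5}: {B0} ∩ {B0,B1,B2} ∩ {B0,B1,B2,B3,B5} = {B0}; idom=B0
  B6: preds {B3,B5}: {B0,B1,B2,B3} ∩ {B0,B1,B2,B3,B5} = {B0,B1,B2,B3}; idom=B3
  B7: preds {B2,B5,B6}: {B0,B1,B2} ∩ {B0,B1,B2,B3,B5} ∩ {B0,B1,B2,B3,B6} = {B0,B1,B2}; idom=B2

DF derivation:
  B1←B0: walk · to B0
  B1←B2: walk B2→B1 to B0
  B1←B5: walk B5→B3→B2→B1 to B0
  B6←B3: walk · to B3
  B6←B5: walk B5 to B3
  B7←B2: walk · to B2
  B7←B5: walk B5→B3 to B2
  B7←B6: walk B6→B3 to B2
  B0 → ∅
  B1 → {B1}
  B2 → {B1}
  B3 → {B1,B7}
  B4 → ∅
  B5 → {B1,B6,B7}
  B6 → {B7}
  B7 → ∅

φ for k: defs {B3,B6}
  DF⁺ = {B1,B7}

Answer: ["B1", "B7"]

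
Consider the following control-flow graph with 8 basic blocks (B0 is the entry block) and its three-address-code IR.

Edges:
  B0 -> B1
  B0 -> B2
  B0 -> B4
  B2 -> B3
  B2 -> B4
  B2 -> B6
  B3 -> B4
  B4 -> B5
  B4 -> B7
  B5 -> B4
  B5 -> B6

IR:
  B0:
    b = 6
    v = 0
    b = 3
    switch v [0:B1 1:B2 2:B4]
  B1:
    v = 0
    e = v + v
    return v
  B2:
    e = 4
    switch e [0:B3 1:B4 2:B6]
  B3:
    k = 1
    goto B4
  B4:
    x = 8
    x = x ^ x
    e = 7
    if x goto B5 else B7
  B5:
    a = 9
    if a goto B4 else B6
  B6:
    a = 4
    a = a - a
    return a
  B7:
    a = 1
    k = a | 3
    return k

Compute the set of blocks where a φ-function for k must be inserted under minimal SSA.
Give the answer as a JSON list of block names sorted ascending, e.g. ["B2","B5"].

Answer: ["B4", "B6"]

Working:
idom tree: B1←B0 B2←B0 B3←B2 B4←B0 B5←B4 B6←B0 B7←B4
Dom∩ at merges:
  B4: preds {B0,B2,B3,B5}: {B0} ∩ {B0,B2} ∩ {B0,B2,B3} ∩ {B0,B4,B5} = {B0}; idom=B0
  B6: preds {B2,B5}: {B0,B2} ∩ {B0,B4,B5} = {B0}; idom=B0

DF walk-up:
  B4←B0: walk · to B0
  B4←B2: walk B2 to B0
  B4←B3: walk B3→B2 to B0
  B4←B5: walk B5→B4 to B0
  B6←B2: walk B2 to B0
  B6←B5: walk B5→B4 to B0
  DF(B0)=∅
  DF(B1)=∅
  DF(B2)={B4,B6}
  DF(B3)={B4}
  DF(B4)={B4,B6}
  DF(B5)={B4,B6}
  DF(B6)=∅
  DF(B7)=∅

φ for k: defs {B3,B7}
  DF⁺ = {B4,B6}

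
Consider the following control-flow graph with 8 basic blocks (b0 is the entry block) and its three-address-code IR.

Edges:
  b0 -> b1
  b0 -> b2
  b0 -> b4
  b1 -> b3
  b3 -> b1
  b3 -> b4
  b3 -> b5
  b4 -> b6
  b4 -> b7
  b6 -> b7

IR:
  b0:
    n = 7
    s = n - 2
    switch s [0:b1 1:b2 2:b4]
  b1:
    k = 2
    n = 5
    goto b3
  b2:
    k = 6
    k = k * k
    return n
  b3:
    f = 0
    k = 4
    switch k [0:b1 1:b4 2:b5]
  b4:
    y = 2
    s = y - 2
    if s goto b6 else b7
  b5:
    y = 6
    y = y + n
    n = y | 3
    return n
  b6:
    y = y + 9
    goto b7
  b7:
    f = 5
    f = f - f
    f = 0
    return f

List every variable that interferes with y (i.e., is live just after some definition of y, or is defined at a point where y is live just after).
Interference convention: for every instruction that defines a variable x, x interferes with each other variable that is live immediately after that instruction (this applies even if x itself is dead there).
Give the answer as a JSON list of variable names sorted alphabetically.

Answer: ["n", "s"]

Analysis:
Per-block:
  b0: {n,s} / ∅
  b1: {k,n} / ∅
  b2: {k} / {n}
  b3: {f,k} / ∅
  b4: {s,y} / ∅
  b5: {n,y} / {n}
  b6: {y} / {y}
  b7: {f} / ∅

Live sets:
  b0: in=∅ out={n}
  b1: in=∅ out={n}
  b2: in={n} out=∅
  b3: in={n} out={n}
  b4: in=∅ out={y}
  b5: in={n} out=∅
  b6: in={y} out=∅
  b7: in=∅ out=∅

Conflict graph:
  f↔{n}
  k↔{n}
  n↔{f,k,s,y}
  s↔{n,y}
  y↔{n,s}

N(y) = ["n", "s"]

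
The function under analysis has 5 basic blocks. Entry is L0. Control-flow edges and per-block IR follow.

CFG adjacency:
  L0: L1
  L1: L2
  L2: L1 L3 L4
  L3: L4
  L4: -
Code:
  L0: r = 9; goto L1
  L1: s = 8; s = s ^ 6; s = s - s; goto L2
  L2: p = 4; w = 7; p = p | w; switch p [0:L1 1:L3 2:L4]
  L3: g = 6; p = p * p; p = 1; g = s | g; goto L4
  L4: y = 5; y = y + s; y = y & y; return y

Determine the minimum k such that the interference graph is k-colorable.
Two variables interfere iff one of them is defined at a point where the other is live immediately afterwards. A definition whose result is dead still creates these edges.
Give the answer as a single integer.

Per-block:
  L0: {r} / ∅
  L1: {s} / ∅
  L2: {p,w} / ∅
  L3: {g,p} / {p,s}
  L4: {y} / {s}

Backward fixpoint:
  live L0: ∅→∅
  live L1: ∅→{s}
  live L2: {s}→{p,s}
  live L3: {p,s}→{s}
  live L4: {s}→∅

Conflict graph:
  g — {p,s}
  p — {g,s,w}
  r — ∅
  s — {g,p,w,y}
  w — {p,s}
  y — {s}

Colouring:
  clique {g,p,s} ⇒ need ≥ 3
  3-colouring: r0={r,s}  r1={p,y}  r2={g,w}
  χ = 3

Answer: 3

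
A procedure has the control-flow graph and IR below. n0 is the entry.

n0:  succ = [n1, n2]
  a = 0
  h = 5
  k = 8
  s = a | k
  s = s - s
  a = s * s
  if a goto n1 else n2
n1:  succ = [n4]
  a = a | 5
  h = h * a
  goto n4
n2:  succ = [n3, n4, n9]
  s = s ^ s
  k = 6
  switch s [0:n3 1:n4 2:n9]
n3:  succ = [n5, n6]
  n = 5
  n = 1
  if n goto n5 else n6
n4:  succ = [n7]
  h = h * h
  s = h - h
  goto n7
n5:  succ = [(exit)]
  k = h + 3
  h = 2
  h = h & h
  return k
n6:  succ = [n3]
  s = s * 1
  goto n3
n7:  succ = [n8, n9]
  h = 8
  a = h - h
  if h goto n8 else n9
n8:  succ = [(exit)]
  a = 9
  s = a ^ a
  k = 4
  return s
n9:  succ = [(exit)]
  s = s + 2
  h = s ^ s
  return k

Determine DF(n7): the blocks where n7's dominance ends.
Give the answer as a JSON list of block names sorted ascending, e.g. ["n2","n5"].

idom tree: n1←n0 n2←n0 n3←n2 n4←n0 n5←n3 n6←n3 n7←n4 n8←n7 n9←n0
Dom at joins:
  n3: preds {n2,n6}: {n0,n2} ∩ {n0,n2,n3,n6} = {n0,n2}; idom=n2
  n4: preds {n1,n2}: {n0,n1} ∩ {n0,n2} = {n0}; idom=n0
  n9: preds {n2,n7}: {n0,n2} ∩ {n0,n4,n7} = {n0}; idom=n0

DF derivation:
  n3←n2: walk · to n2
  n3←n6: walk n6→n3 to n2
  n4←n1: walk n1 to n0
  n4←n2: walk n2 to n0
  n9←n2: walk n2 to n0
  n9←n7: walk n7→n4 to n0
  n0: DF=∅
  n1: DF={n4}
  n2: DF={n4,n9}
  n3: DF={n3}
  n4: DF={n9}
  n5: DF=∅
  n6: DF={n3}
  n7: DF={n9}
  n8: DF=∅
  n9: DF=∅

DF(n7) = ["n9"]

Answer: ["n9"]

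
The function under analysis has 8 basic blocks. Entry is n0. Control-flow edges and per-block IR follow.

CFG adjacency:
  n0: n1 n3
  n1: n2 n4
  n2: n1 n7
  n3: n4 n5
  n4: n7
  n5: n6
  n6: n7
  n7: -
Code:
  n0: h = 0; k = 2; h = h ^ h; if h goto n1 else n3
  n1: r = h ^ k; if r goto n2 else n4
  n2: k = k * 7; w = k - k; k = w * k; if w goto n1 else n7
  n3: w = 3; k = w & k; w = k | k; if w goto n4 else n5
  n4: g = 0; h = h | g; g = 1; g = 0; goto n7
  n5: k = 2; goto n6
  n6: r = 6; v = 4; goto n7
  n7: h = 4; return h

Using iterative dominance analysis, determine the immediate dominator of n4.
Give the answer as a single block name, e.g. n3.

Answer: n0

Derivation:
idom tree: n1←n0 n2←n1 n3←n0 n4←n0 n5←n3 n6←n5 n7←n0
Join-block Dom:
  n1: preds {n0,n2}: {n0} ∩ {n0,n1,n2} = {n0}; idom=n0
  n4: preds {n1,n3}: {n0,n1} ∩ {n0,n3} = {n0}; idom=n0
  n7: preds {n2,n4,n6}: {n0,n1,n2} ∩ {n0,n4} ∩ {n0,n3,n5,n6} = {n0}; idom=n0

idom(n4) = n0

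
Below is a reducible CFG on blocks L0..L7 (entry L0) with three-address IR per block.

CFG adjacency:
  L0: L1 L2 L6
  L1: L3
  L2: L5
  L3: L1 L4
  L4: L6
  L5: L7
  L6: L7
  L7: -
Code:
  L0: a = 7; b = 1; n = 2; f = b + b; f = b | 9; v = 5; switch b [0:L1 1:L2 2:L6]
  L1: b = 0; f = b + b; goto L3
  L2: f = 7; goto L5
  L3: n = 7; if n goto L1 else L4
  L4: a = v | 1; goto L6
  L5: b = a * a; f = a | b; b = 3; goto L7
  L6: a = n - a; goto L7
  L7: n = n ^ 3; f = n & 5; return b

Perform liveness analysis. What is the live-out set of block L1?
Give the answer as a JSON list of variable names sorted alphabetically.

Answer: ["b", "v"]

Analysis:
Block summaries:
  L0 def {a,b,f,n,v} use ∅
  L1 def {b,f} use ∅
  L2 def {f} use ∅
  L3 def {n} use ∅
  L4 def {a} use {v}
  L5 def {b,f} use {a}
  L6 def {a} use {a,n}
  L7 def {f,n} use {b,n}

Liveness:
  live L0: ∅→{a,b,n,v}
  live L1: {v}→{b,v}
  live L2: {a,n}→{a,n}
  live L3: {b,v}→{b,n,v}
  live L4: {b,n,v}→{a,b,n}
  live L5: {a,n}→{b,n}
  live L6: {a,b,n}→{b,n}
  live L7: {b,n}→∅

live-out(L1) = ["b", "v"]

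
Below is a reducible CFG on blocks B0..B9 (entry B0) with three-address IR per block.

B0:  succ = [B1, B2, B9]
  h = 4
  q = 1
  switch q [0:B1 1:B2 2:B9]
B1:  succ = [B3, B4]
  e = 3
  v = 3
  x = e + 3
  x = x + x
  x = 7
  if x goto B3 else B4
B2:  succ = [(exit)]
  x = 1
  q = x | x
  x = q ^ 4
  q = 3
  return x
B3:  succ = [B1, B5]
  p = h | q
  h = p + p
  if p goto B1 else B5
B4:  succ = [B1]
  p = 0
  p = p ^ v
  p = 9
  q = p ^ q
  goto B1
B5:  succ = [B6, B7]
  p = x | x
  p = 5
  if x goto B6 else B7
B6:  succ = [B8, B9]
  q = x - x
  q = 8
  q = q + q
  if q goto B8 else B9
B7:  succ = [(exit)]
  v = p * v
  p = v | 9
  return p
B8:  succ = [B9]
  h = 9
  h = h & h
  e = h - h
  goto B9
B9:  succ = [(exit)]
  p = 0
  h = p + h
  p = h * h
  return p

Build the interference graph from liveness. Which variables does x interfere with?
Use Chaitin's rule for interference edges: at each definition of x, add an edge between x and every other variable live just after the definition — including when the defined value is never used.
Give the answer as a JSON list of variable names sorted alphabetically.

Answer: ["h", "p", "q", "v"]

Derivation:
Per-block:
  B0: {h,q} / ∅
  B1: {e,v,x} / ∅
  B2: {q,x} / ∅
  B3: {h,p} / {h,q}
  B4: {p,q} / {q,v}
  B5: {p} / {x}
  B6: {q} / {x}
  B7: {p,v} / {p,v}
  B8: {e,h} / ∅
  B9: {h,p} / {h}

Liveness:
  live B0: ∅→{h,q}
  live B1: {h,q}→{h,q,v,x}
  live B2: ∅→∅
  live B3: {h,q,v,x}→{h,q,v,x}
  live B4: {h,q,v}→{h,q}
  live B5: {h,v,x}→{h,p,v,x}
  live B6: {h,x}→{h}
  live B7: {p,v}→∅
  live B8: ∅→{h}
  live B9: {h}→∅

Interference:
  e — {h,q,v}
  h — {e,p,q,v,x}
  p — {h,q,v,x}
  q — {e,h,p,v,x}
  v — {e,h,p,q,x}
  x — {h,p,q,v}

N(x) = ["h", "p", "q", "v"]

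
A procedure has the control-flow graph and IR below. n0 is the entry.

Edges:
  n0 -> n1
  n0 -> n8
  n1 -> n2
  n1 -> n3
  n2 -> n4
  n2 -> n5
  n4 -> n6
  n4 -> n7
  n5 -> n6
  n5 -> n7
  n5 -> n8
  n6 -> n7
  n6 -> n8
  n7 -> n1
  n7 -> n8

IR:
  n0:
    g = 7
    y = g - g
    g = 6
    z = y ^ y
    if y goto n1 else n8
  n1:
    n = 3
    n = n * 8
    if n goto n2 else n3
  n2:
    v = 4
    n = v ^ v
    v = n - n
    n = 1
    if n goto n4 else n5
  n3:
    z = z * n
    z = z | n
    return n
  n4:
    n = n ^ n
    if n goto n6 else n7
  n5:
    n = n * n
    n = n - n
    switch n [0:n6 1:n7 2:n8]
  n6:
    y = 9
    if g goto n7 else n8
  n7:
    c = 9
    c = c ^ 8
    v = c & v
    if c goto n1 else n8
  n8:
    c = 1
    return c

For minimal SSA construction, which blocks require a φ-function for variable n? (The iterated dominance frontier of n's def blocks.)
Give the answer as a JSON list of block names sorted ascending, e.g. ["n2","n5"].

idom tree: n1←n0 n2←n1 n3←n1 n4←n2 n5←n2 n6←n2 n7←n2 n8←n0
Dom at joins:
  n1: preds {n0,n7}: {n0} ∩ {n0,n1,n2,n7} = {n0}; idom=n0
  n6: preds {n4,n5}: {n0,n1,n2,n4} ∩ {n0,n1,n2,n5} = {n0,n1,n2}; idom=n2
  n7: preds {n4,n5,n6}: {n0,n1,n2,n4} ∩ {n0,n1,n2,n5} ∩ {n0,n1,n2,n6} = {n0,n1,n2}; idom=n2
  n8: preds {n0,n5,n6,n7}: {n0} ∩ {n0,n1,n2,n5} ∩ {n0,n1,n2,n6} ∩ {n0,n1,n2,n7} = {n0}; idom=n0

DF derivation:
  join n1 pred n0: · stop@n0
  join n1 pred n7: n7→n2→n1 stop@n0
  join n6 pred n4: n4 stop@n2
  join n6 pred n5: n5 stop@n2
  join n7 pred n4: n4 stop@n2
  join n7 pred n5: n5 stop@n2
  join n7 pred n6: n6 stop@n2
  join n8 pred n0: · stop@n0
  join n8 pred n5: n5→n2→n1 stop@n0
  join n8 pred n6: n6→n2→n1 stop@n0
  join n8 pred n7: n7→n2→n1 stop@n0
  n0 → ∅
  n1 → {n1,n8}
  n2 → {n1,n8}
  n3 → ∅
  n4 → {n6,n7}
  n5 → {n6,n7,n8}
  n6 → {n7,n8}
  n7 → {n1,n8}
  n8 → ∅

φ for n: defs {n1,n2,n4,n5}
  DF⁺ = {n1,n6,n7,n8}

Answer: ["n1", "n6", "n7", "n8"]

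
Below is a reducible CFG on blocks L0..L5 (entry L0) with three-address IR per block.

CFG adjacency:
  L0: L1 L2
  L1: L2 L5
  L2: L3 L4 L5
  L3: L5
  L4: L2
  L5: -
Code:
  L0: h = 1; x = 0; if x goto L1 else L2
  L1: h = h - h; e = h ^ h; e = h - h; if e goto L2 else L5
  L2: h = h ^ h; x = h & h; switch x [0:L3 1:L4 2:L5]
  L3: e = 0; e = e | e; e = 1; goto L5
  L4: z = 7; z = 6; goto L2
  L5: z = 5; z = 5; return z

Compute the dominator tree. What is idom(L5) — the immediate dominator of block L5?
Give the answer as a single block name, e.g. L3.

Answer: L0

Working:
idom tree: L1←L0 L2←L0 L3←L2 L4←L2 L5←L0
Dom∩ at merges:
  L2: preds {L0,L1,L4}: {L0} ∩ {L0,L1} ∩ {L0,L2,L4} = {L0}; idom=L0
  L5: preds {L1,L2,L3}: {L0,L1} ∩ {L0,L2} ∩ {L0,L2,L3} = {L0}; idom=L0

idom(L5) = L0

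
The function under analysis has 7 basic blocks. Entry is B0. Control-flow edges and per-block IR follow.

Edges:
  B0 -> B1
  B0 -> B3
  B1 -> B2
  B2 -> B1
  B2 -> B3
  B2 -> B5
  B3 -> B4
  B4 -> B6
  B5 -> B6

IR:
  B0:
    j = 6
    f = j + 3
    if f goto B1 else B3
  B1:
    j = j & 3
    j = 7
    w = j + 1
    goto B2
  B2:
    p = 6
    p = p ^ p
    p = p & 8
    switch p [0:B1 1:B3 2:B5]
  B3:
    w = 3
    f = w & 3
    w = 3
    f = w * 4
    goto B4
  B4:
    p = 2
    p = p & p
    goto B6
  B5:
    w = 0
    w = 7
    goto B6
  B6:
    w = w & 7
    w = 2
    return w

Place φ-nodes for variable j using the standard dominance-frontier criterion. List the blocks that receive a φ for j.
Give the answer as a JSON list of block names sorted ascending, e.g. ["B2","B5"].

idom tree: B1←B0 B2←B1 B3←B0 B4←B3 B5←B2 B6←B0
Dom∩ at merges:
  B1: preds {B0,B2}: {B0} ∩ {B0,B1,B2} = {B0}; idom=B0
  B3: preds {B0,B2}: {B0} ∩ {B0,B1,B2} = {B0}; idom=B0
  B6: preds {B4,B5}: {B0,B3,B4} ∩ {B0,B1,B2,B5} = {B0}; idom=B0

Frontier:
  join B1 pred B0: · stop@B0
  join B1 pred B2: B2→B1 stop@B0
  join B3 pred B0: · stop@B0
  join B3 pred B2: B2→B1 stop@B0
  join B6 pred B4: B4→B3 stop@B0
  join B6 pred B5: B5→B2→B1 stop@B0
  B0: DF=∅
  B1: DF={B1,B3,B6}
  B2: DF={B1,B3,B6}
  B3: DF={B6}
  B4: DF={B6}
  B5: DF={B6}
  B6: DF=∅

φ for j: defs {B0,B1}
  DF⁺ = {B1,B3,B6}

Answer: ["B1", "B3", "B6"]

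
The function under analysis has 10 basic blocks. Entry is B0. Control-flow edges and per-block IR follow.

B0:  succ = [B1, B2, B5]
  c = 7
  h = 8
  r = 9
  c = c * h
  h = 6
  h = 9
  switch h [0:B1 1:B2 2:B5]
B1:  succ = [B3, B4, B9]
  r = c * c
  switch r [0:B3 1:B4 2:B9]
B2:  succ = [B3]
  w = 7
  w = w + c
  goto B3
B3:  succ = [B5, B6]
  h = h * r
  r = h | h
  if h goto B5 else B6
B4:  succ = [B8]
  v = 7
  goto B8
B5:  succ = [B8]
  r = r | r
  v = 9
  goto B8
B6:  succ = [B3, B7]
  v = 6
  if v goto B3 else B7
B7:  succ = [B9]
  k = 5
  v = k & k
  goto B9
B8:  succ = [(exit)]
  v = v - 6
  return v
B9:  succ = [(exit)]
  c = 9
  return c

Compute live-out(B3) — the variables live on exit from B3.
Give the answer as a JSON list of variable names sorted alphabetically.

def/use:
  B0 def {c,h,r} use ∅
  B1 def {r} use {c}
  B2 def {w} use {c}
  B3 def {h,r} use {h,r}
  B4 def {v} use ∅
  B5 def {r,v} use {r}
  B6 def {v} use ∅
  B7 def {k,v} use ∅
  B8 def {v} use {v}
  B9 def {c} use ∅

Backward fixpoint:
  B0: in=∅ out={c,h,r}
  B1: in={c,h} out={h,r}
  B2: in={c,h,r} out={h,r}
  B3: in={h,r} out={h,r}
  B4: in=∅ out={v}
  B5: in={r} out={v}
  B6: in={h,r} out={h,r}
  B7: in=∅ out=∅
  B8: in={v} out=∅
  B9: in=∅ out=∅

live-out(B3) = ["h", "r"]

Answer: ["h", "r"]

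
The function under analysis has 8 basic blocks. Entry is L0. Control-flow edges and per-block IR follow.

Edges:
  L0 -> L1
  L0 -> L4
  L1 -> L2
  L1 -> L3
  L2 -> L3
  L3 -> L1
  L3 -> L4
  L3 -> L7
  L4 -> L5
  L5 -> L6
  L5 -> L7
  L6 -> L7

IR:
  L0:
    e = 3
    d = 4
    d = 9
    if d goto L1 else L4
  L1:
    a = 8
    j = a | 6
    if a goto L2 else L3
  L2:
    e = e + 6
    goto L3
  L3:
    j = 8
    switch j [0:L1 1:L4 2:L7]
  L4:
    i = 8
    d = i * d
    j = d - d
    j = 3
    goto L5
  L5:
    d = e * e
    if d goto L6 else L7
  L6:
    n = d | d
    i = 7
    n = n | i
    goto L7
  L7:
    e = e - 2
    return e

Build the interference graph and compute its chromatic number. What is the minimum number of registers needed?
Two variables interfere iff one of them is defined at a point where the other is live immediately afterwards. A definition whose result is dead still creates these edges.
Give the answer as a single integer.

Answer: 4

Derivation:
Per-block:
  L0 def {d,e} use ∅
  L1 def {a,j} use ∅
  L2 def {e} use {e}
  L3 def {j} use ∅
  L4 def {d,i,j} use {d}
  L5 def {d} use {e}
  L6 def {i,n} use {d}
  L7 def {e} use {e}

Live sets:
  live L0: ∅→{d,e}
  live L1: {d,e}→{d,e}
  live L2: {d,e}→{d,e}
  live L3: {d,e}→{d,e}
  live L4: {d,e}→{e}
  live L5: {e}→{d,e}
  live L6: {d,e}→{e}
  live L7: {e}→∅

Interference:
  a: {d,e,j}
  d: {a,e,i,j}
  e: {a,d,i,j,n}
  i: {d,e,n}
  j: {a,d,e}
  n: {e,i}

Registers:
  {a,d,e,j} pairwise interfere (4-clique) ⇒ χ ≥ 4
  assign a→R2 d→R1 e→R0 i→R2 j→R3 n→R1 — no edge inside a register ⇒ χ ≤ 4
  χ = 4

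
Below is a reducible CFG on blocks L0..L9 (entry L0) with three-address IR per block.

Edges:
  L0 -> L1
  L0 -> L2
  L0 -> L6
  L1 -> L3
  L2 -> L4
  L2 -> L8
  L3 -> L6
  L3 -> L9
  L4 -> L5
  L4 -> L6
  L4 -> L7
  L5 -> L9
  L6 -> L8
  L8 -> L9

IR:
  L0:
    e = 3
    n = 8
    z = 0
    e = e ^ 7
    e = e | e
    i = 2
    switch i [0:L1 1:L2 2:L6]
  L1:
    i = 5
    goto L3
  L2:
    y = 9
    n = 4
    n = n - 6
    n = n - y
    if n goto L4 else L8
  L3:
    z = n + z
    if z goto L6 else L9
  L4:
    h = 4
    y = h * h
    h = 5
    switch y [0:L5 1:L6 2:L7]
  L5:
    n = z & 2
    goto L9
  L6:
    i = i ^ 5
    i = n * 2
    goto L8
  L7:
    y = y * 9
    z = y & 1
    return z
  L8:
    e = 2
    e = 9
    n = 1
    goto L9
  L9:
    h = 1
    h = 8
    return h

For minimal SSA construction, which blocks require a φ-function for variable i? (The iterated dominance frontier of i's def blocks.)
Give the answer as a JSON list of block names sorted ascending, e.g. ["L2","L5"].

Answer: ["L6", "L8", "L9"]

Working:
idom tree: L1←L0 L2←L0 L3←L1 L4←L2 L5←L4 L6←L0 L7←L4 L8←L0 L9←L0
Join-block Dom:
  L6: preds {L0,L3,L4}: {L0} ∩ {L0,L1,L3} ∩ {L0,L2,L4} = {L0}; idom=L0
  L8: preds {L2,L6}: {L0,L2} ∩ {L0,L6} = {L0}; idom=L0
  L9: preds {L3,L5,L8}: {L0,L1,L3} ∩ {L0,L2,L4,L5} ∩ {L0,L8} = {L0}; idom=L0

Frontier:
  join L6 pred L0: · stop@L0
  join L6 pred L3: L3→L1 stop@L0
  join L6 pred L4: L4→L2 stop@L0
  join L8 pred L2: L2 stop@L0
  join L8 pred L6: L6 stop@L0
  join L9 pred L3: L3→L1 stop@L0
  join L9 pred L5: L5→L4→L2 stop@L0
  join L9 pred L8: L8 stop@L0
  L0 → ∅
  L1 → {L6,L9}
  L2 → {L6,L8,L9}
  L3 → {L6,L9}
  L4 → {L6,L9}
  L5 → {L9}
  L6 → {L8}
  L7 → ∅
  L8 → {L9}
  L9 → ∅

φ for i: defs {L0,L1,L6}
  DF⁺ = {L6,L8,L9}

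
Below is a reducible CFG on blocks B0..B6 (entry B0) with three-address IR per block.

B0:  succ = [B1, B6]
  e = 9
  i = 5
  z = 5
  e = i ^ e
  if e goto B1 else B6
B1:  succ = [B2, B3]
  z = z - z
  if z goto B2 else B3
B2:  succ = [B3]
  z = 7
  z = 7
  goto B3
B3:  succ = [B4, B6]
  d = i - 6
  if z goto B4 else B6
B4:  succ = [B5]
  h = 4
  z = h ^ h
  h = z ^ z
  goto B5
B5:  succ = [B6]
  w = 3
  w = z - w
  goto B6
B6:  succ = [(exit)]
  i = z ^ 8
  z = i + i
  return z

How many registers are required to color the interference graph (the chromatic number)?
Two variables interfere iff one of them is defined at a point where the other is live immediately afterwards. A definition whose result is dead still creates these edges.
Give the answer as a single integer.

def/use:
  B0: def={e,i,z} ue=∅
  B1: def={z} ue={z}
  B2: def={z} ue=∅
  B3: def={d} ue={i,z}
  B4: def={h,z} ue=∅
  B5: def={w} ue={z}
  B6: def={i,z} ue={z}

Backward fixpoint:
  live B0: ∅→{i,z}
  live B1: {i,z}→{i,z}
  live B2: {i}→{i,z}
  live B3: {i,z}→{z}
  live B4: ∅→{z}
  live B5: {z}→{z}
  live B6: {z}→∅

Interference:
  d: {z}
  e: {i,z}
  h: {z}
  i: {e,z}
  w: {z}
  z: {d,e,h,i,w}

Registers:
  lower bound: {e,i,z} mutually conflict ⇒ χ ≥ 3
  3-colouring: c0={z}  c1={d,e,h,w}  c2={i}
  χ = 3

Answer: 3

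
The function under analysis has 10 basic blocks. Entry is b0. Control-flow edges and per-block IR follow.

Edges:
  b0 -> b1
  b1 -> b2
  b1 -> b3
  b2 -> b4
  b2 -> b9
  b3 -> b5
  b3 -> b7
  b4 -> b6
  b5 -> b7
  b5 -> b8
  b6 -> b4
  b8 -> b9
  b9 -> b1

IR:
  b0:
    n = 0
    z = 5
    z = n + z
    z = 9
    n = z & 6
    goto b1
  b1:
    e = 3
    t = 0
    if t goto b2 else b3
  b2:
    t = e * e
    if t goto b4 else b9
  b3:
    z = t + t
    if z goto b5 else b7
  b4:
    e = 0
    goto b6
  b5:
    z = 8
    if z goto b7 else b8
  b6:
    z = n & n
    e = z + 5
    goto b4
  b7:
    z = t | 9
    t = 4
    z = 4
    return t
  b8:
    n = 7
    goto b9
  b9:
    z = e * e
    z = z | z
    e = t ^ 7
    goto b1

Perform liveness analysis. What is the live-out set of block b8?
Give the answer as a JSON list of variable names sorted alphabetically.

Answer: ["e", "n", "t"]

Derivation:
def/use:
  b0: def={n,z} ue=∅
  b1: def={e,t} ue=∅
  b2: def={t} ue={e}
  b3: def={z} ue={t}
  b4: def={e} ue=∅
  b5: def={z} ue=∅
  b6: def={e,z} ue={n}
  b7: def={t,z} ue={t}
  b8: def={n} ue=∅
  b9: def={e,z} ue={e,t}

Live sets:
  live b0: ∅→{n}
  live b1: {n}→{e,n,t}
  live b2: {e,n}→{e,n,t}
  live b3: {e,t}→{e,t}
  live b4: {n}→{n}
  live b5: {e,t}→{e,t}
  live b6: {n}→{n}
  live b7: {t}→∅
  live b8: {e,t}→{e,n,t}
  live b9: {e,n,t}→{n}

live-out(b8) = ["e", "n", "t"]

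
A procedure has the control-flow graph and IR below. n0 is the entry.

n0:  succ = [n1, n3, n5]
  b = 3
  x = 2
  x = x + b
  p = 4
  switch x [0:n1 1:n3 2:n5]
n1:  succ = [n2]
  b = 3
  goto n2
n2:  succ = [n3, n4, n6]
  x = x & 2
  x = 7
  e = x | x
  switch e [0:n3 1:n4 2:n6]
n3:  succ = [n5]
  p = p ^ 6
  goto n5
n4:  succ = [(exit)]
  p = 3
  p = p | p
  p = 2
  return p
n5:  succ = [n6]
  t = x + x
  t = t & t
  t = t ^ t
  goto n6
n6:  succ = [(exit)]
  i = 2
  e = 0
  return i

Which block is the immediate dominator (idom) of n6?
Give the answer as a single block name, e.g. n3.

Answer: n0

Derivation:
idom tree: n1←n0 n2←n1 n3←n0 n4←n2 n5←n0 n6←n0
Dom at joins:
  n3: preds {n0,n2}: {n0} ∩ {n0,n1,n2} = {n0}; idom=n0
  n5: preds {n0,n3}: {n0} ∩ {n0,n3} = {n0}; idom=n0
  n6: preds {n2,n5}: {n0,n1,n2} ∩ {n0,n5} = {n0}; idom=n0

idom(n6) = n0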